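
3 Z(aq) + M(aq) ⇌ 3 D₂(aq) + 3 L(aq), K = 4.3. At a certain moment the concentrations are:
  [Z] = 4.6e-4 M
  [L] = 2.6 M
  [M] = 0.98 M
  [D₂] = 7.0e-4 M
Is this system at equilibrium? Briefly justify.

Q = [D₂]³·[L]³ / ([Z]³·[M]) = (7.0e-4)³·(2.6)³ / ((4.6e-4)³·(0.98)) = 63
Q = 63 > K = 4.3: net reverse reaction.

no; Q > K, reaction proceeds in reverse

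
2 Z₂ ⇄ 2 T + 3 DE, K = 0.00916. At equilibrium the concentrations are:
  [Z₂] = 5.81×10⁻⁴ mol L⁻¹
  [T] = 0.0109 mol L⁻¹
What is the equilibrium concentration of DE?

[DE] = 0.0296 mol L⁻¹

At equilibrium, K = [T]²·[DE]³ / [Z₂]² = 0.00916.
(0.0109)²·([DE])³ / (5.81×10⁻⁴)² = 0.00916
[DE]³ = 2.60×10⁻⁵ ⇒ [DE] = 0.0296 mol L⁻¹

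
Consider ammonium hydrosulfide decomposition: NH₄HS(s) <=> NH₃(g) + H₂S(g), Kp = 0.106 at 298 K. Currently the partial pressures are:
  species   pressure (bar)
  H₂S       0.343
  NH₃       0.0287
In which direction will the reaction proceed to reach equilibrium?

(NH₄HS is a pure solid — omitted from Qp.)
Qp = P(NH₃)·P(H₂S) = (0.0287)·(0.343) = 0.00984
Qp = 0.00984 < Kp = 0.106, so the forward reaction proceeds.

forward (toward products)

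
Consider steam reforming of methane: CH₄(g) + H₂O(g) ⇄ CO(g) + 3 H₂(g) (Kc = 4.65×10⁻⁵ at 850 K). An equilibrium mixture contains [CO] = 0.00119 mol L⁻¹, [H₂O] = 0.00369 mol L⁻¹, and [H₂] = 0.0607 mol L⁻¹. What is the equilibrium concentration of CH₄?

At equilibrium, Kc = [CO]·[H₂]³ / ([CH₄]·[H₂O]) = 4.65×10⁻⁵.
(0.00119)·(0.0607)³ / (([CH₄])·(0.00369)) = 4.65×10⁻⁵
[CH₄] = 1.55 mol L⁻¹

[CH₄] = 1.55 mol L⁻¹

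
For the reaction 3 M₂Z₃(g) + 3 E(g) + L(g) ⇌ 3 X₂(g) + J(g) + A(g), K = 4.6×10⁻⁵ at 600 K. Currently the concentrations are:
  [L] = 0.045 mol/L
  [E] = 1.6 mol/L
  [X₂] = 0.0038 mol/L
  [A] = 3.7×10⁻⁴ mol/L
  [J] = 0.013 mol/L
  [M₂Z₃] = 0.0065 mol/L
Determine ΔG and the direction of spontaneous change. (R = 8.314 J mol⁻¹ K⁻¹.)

ΔG = -10.9 kJ/mol; the forward reaction is spontaneous

Q = [X₂]³·[J]·[A] / ([M₂Z₃]³·[E]³·[L]) = (0.0038)³·(0.013)·(3.7×10⁻⁴) / ((0.0065)³·(1.6)³·(0.045)) = 5.21×10⁻⁶
ΔG = RT ln(Q/K) = (8.314 J mol⁻¹ K⁻¹)(600 K) × ln(5.21×10⁻⁶/4.6×10⁻⁵)
   = (4.988 kJ/mol)(-2.178) = -10.9 kJ/mol
ΔG < 0, so the forward reaction is spontaneous (proceeds forward).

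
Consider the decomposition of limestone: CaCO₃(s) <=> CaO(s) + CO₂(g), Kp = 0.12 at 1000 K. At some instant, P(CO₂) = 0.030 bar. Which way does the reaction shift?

(CaCO₃, CaO are pure solids — omitted from Qp.)
Qp = P(CO₂) = 0.030
Qp = 0.030 < Kp = 0.12, so the forward reaction proceeds.

to the right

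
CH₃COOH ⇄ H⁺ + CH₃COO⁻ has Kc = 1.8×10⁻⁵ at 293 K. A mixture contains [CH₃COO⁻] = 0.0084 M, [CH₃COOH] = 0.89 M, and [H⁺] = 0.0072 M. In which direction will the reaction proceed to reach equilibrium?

Qc = [H⁺]·[CH₃COO⁻] / [CH₃COOH] = (0.0072)·(0.0084) / (0.89) = 6.8×10⁻⁵
Qc = 6.8×10⁻⁵ > Kc = 1.8×10⁻⁵, so the reverse reaction proceeds.

toward reactants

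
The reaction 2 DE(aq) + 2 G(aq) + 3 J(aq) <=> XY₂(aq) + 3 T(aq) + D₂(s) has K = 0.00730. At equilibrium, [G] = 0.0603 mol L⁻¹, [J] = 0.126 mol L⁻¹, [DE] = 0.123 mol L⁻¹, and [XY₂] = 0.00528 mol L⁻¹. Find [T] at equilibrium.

[T] = 0.00534 mol L⁻¹

(D₂ is a pure solid — omitted from K.)
At equilibrium, K = [XY₂]·[T]³ / ([DE]²·[G]²·[J]³) = 0.00730.
(0.00528)·([T])³ / ((0.123)²·(0.0603)²·(0.126)³) = 0.00730
[T]³ = 1.52×10⁻⁷ ⇒ [T] = 0.00534 mol L⁻¹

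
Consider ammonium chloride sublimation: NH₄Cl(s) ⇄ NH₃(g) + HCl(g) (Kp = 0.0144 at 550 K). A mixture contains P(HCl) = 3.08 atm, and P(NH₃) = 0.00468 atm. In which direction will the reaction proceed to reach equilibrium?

(NH₄Cl is a pure solid — omitted from Qp.)
Qp = P(NH₃)·P(HCl) = (0.00468)·(3.08) = 0.0144
Qp = 0.0144 = Kp, so the system is already at equilibrium.

no net change (already at equilibrium)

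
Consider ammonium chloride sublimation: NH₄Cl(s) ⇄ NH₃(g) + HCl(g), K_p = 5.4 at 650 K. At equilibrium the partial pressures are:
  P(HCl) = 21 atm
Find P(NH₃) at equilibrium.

P(NH₃) = 0.26 atm

(NH₄Cl is a pure solid — omitted from K_p.)
At equilibrium, K_p = P(NH₃)·P(HCl) = 5.4.
(P(NH₃))·(21) = 5.4
P(NH₃) = 0.257 = 0.26 atm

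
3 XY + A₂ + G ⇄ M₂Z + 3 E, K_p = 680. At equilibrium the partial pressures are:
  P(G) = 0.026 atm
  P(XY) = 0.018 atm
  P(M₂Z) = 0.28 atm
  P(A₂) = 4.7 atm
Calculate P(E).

At equilibrium, K_p = P(M₂Z)·P(E)³ / (P(XY)³·P(A₂)·P(G)) = 680.
(0.28)·(P(E))³ / ((0.018)³·(4.7)·(0.026)) = 680
P(E)³ = 0.00173 ⇒ P(E) = 0.12 atm

P(E) = 0.12 atm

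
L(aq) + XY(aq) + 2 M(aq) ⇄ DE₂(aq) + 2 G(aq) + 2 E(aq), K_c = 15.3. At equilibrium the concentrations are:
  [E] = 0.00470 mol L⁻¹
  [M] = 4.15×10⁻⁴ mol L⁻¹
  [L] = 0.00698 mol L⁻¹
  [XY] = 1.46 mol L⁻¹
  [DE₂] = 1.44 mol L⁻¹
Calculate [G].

[G] = 0.0291 mol L⁻¹

At equilibrium, K_c = [DE₂]·[G]²·[E]² / ([L]·[XY]·[M]²) = 15.3.
(1.44)·([G])²·(0.00470)² / ((0.00698)·(1.46)·(4.15×10⁻⁴)²) = 15.3
[G]² = 8.44×10⁻⁴ ⇒ [G] = 0.0291 mol L⁻¹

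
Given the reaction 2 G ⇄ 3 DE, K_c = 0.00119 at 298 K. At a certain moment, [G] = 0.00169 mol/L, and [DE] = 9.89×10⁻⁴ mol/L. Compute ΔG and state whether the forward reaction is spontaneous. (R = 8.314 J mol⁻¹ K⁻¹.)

ΔG = -3.11 kJ/mol; the forward reaction is spontaneous

Q_c = [DE]³ / [G]² = (9.89×10⁻⁴)³ / (0.00169)² = 3.39×10⁻⁴
ΔG = RT ln(Q_c/K_c) = (8.314 J mol⁻¹ K⁻¹)(298 K) × ln(3.39×10⁻⁴/0.00119)
   = (2.478 kJ/mol)(-1.256) = -3.11 kJ/mol
ΔG < 0, so the forward reaction is spontaneous (proceeds forward).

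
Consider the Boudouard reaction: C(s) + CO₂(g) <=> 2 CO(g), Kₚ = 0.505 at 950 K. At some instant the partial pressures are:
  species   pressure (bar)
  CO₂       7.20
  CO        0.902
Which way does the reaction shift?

to the right

(C is a pure solid — omitted from Qₚ.)
Qₚ = P(CO)² / P(CO₂) = (0.902)² / (7.20) = 0.113
Qₚ = 0.113 < Kₚ = 0.505, so the forward reaction proceeds.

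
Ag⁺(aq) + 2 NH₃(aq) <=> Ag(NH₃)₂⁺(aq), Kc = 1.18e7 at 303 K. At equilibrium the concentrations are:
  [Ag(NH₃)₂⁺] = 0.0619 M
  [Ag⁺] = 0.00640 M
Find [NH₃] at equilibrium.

At equilibrium, Kc = [Ag(NH₃)₂⁺] / ([Ag⁺]·[NH₃]²) = 1.18e7.
(0.0619) / ((0.00640)·([NH₃])²) = 1.18e7
[NH₃]² = 8.20e-7 ⇒ [NH₃] = 9.05e-4 M

[NH₃] = 9.05e-4 M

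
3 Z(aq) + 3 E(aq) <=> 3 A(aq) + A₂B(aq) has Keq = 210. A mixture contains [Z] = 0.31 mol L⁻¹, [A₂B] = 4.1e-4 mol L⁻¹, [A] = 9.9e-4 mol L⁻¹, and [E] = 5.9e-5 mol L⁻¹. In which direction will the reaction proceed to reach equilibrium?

Q = [A]³·[A₂B] / ([Z]³·[E]³) = (9.9e-4)³·(4.1e-4) / ((0.31)³·(5.9e-5)³) = 65
Q = 65 < Keq = 210, so the forward reaction proceeds.

in the forward direction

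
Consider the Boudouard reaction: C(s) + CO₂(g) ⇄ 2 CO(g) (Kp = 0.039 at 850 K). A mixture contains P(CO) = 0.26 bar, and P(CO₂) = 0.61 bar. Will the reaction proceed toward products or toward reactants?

(C is a pure solid — omitted from Qp.)
Qp = P(CO)² / P(CO₂) = (0.26)² / (0.61) = 0.11
Qp = 0.11 > Kp = 0.039, so the reverse reaction proceeds.

reverse (toward reactants)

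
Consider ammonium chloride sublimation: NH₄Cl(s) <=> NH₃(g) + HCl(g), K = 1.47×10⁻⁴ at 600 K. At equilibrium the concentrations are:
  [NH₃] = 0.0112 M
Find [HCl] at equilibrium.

(NH₄Cl is a pure solid — omitted from K.)
At equilibrium, K = [NH₃]·[HCl] = 1.47×10⁻⁴.
(0.0112)·([HCl]) = 1.47×10⁻⁴
[HCl] = 0.0131 M

[HCl] = 0.0131 M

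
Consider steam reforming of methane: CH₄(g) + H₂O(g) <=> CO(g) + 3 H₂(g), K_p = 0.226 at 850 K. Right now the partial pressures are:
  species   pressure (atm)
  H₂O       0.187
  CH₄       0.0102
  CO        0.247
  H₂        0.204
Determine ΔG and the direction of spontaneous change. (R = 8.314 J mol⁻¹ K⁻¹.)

Q_p = P(CO)·P(H₂)³ / (P(CH₄)·P(H₂O)) = (0.247)·(0.204)³ / ((0.0102)·(0.187)) = 1.10
ΔG = RT ln(Q_p/K_p) = (8.314 J mol⁻¹ K⁻¹)(850 K) × ln(1.10/0.226)
   = (7.067 kJ/mol)(1.583) = 11.2 kJ/mol
ΔG > 0, so the forward reaction is non-spontaneous (proceeds in reverse).

ΔG = 11.2 kJ/mol; the forward reaction is non-spontaneous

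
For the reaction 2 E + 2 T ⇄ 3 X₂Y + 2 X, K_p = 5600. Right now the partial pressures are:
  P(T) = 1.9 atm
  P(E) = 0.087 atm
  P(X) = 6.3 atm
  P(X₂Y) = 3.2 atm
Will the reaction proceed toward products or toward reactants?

in the reverse direction

Q_p = P(X₂Y)³·P(X)² / (P(E)²·P(T)²) = (3.2)³·(6.3)² / ((0.087)²·(1.9)²) = 48000
Q_p = 48000 > K_p = 5600, so the reverse reaction proceeds.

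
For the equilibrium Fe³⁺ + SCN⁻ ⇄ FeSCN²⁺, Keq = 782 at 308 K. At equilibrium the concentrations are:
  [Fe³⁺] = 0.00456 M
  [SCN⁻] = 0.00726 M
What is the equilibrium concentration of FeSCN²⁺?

[FeSCN²⁺] = 0.0259 M

At equilibrium, Keq = [FeSCN²⁺] / ([Fe³⁺]·[SCN⁻]) = 782.
([FeSCN²⁺]) / ((0.00456)·(0.00726)) = 782
[FeSCN²⁺] = 0.0259 M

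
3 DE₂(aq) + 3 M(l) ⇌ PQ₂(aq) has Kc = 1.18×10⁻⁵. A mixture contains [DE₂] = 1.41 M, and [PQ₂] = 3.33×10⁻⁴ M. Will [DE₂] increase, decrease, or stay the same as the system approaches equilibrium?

increase

(M is a pure liquid — omitted from Qc.)
Qc = [PQ₂] / [DE₂]³ = (3.33×10⁻⁴) / (1.41)³ = 1.19×10⁻⁴
Qc = 1.19×10⁻⁴ > Kc = 1.18×10⁻⁵: net reverse reaction.
DE₂ is a reactant, so it increases.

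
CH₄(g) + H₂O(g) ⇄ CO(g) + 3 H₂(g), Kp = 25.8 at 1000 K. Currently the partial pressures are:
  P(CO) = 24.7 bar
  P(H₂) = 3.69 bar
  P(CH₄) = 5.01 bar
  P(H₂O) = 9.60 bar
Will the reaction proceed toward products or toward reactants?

Qp = P(CO)·P(H₂)³ / (P(CH₄)·P(H₂O)) = (24.7)·(3.69)³ / ((5.01)·(9.60)) = 25.8
Qp = 25.8 = Kp, so the system is already at equilibrium.

no net change (already at equilibrium)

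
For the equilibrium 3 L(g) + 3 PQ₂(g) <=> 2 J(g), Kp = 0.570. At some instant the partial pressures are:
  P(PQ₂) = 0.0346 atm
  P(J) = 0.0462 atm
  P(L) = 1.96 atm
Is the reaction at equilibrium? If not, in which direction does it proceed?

to the left

Qp = P(J)² / (P(L)³·P(PQ₂)³) = (0.0462)² / ((1.96)³·(0.0346)³) = 6.84
Qp = 6.84 > Kp = 0.570, so the reverse reaction proceeds.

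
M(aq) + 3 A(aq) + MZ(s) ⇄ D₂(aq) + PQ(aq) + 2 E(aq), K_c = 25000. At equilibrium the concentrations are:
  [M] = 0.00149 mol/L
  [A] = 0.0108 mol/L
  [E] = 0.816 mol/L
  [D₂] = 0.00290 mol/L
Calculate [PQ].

(MZ is a pure solid — omitted from K_c.)
At equilibrium, K_c = [D₂]·[PQ]·[E]² / ([M]·[A]³) = 25000.
(0.00290)·([PQ])·(0.816)² / ((0.00149)·(0.0108)³) = 25000
[PQ] = 0.0243 mol/L

[PQ] = 0.0243 mol/L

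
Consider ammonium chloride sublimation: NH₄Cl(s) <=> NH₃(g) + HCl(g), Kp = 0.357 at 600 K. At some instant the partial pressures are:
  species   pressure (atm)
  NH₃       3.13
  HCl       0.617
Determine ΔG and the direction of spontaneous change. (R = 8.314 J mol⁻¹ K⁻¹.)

ΔG = 8.42 kJ/mol; the forward reaction is non-spontaneous

(NH₄Cl is a pure solid — omitted from Qp.)
Qp = P(NH₃)·P(HCl) = (3.13)·(0.617) = 1.93
ΔG = RT ln(Qp/Kp) = (8.314 J mol⁻¹ K⁻¹)(600 K) × ln(1.93/0.357)
   = (4.988 kJ/mol)(1.688) = 8.42 kJ/mol
ΔG > 0, so the forward reaction is non-spontaneous (proceeds in reverse).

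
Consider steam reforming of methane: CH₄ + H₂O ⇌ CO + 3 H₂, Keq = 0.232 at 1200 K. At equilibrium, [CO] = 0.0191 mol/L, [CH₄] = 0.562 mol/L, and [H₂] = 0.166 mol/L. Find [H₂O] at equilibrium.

At equilibrium, Keq = [CO]·[H₂]³ / ([CH₄]·[H₂O]) = 0.232.
(0.0191)·(0.166)³ / ((0.562)·([H₂O])) = 0.232
[H₂O] = 6.70e-4 mol/L

[H₂O] = 6.70e-4 mol/L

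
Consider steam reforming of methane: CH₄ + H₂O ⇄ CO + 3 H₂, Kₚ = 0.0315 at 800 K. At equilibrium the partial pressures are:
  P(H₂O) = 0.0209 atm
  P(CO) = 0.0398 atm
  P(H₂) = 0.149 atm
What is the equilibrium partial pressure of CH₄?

P(CH₄) = 0.200 atm

At equilibrium, Kₚ = P(CO)·P(H₂)³ / (P(CH₄)·P(H₂O)) = 0.0315.
(0.0398)·(0.149)³ / ((P(CH₄))·(0.0209)) = 0.0315
P(CH₄) = 0.200 atm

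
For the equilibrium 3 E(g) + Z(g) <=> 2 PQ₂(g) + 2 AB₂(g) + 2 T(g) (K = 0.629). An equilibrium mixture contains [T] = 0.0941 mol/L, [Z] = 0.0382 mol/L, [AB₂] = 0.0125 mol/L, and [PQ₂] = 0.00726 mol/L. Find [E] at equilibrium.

[E] = 0.00145 mol/L

At equilibrium, K = [PQ₂]²·[AB₂]²·[T]² / ([E]³·[Z]) = 0.629.
(0.00726)²·(0.0125)²·(0.0941)² / (([E])³·(0.0382)) = 0.629
[E]³ = 3.03×10⁻⁹ ⇒ [E] = 0.00145 mol/L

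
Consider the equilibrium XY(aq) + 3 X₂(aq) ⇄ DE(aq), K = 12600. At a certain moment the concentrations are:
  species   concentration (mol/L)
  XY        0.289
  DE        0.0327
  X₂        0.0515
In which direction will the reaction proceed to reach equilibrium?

toward products

Q = [DE] / ([XY]·[X₂]³) = (0.0327) / ((0.289)·(0.0515)³) = 828
Q = 828 < K = 12600, so the forward reaction proceeds.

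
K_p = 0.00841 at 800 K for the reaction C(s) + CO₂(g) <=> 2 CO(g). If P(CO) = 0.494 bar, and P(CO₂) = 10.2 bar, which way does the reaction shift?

(C is a pure solid — omitted from Q_p.)
Q_p = P(CO)² / P(CO₂) = (0.494)² / (10.2) = 0.0239
Q_p = 0.0239 > K_p = 0.00841, so the reverse reaction proceeds.

reverse (toward reactants)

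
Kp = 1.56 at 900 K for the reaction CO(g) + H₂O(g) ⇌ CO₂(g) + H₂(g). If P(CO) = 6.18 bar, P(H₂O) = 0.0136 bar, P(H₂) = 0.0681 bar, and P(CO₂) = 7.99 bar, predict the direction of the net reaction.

in the reverse direction

Qp = P(CO₂)·P(H₂) / (P(CO)·P(H₂O)) = (7.99)·(0.0681) / ((6.18)·(0.0136)) = 6.47
Qp = 6.47 > Kp = 1.56, so the reverse reaction proceeds.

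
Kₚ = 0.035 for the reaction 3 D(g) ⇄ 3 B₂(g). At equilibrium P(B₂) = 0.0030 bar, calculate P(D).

At equilibrium, Kₚ = P(B₂)³ / P(D)³ = 0.035.
(0.0030)³ / (P(D))³ = 0.035
P(D)³ = 7.71×10⁻⁷ ⇒ P(D) = 0.0092 bar

P(D) = 0.0092 bar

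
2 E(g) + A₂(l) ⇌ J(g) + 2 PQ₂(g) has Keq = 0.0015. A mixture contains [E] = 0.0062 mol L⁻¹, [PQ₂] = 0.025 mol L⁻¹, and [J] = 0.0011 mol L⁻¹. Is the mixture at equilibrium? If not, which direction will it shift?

(A₂ is a pure liquid — omitted from Q.)
Q = [J]·[PQ₂]² / [E]² = (0.0011)·(0.025)² / (0.0062)² = 0.018
Q = 0.018 > Keq = 0.0015: net reverse reaction.

no; Q > K, reaction proceeds in reverse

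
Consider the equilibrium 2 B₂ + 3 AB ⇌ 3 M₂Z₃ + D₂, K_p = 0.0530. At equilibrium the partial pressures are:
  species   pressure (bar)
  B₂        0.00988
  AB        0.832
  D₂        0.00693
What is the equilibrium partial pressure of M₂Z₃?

At equilibrium, K_p = P(M₂Z₃)³·P(D₂) / (P(B₂)²·P(AB)³) = 0.0530.
(P(M₂Z₃))³·(0.00693) / ((0.00988)²·(0.832)³) = 0.0530
P(M₂Z₃)³ = 4.30×10⁻⁴ ⇒ P(M₂Z₃) = 0.0755 bar

P(M₂Z₃) = 0.0755 bar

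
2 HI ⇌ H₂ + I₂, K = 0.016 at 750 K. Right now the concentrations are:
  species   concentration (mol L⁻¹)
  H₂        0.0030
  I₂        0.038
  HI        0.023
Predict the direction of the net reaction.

reverse (toward reactants)

Q = [H₂]·[I₂] / [HI]² = (0.0030)·(0.038) / (0.023)² = 0.22
Q = 0.22 > K = 0.016, so the reverse reaction proceeds.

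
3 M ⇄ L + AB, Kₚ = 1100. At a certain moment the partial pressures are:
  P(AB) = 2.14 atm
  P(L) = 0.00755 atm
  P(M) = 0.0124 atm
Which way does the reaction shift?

toward reactants

Qₚ = P(L)·P(AB) / P(M)³ = (0.00755)·(2.14) / (0.0124)³ = 8470
Qₚ = 8470 > Kₚ = 1100, so the reverse reaction proceeds.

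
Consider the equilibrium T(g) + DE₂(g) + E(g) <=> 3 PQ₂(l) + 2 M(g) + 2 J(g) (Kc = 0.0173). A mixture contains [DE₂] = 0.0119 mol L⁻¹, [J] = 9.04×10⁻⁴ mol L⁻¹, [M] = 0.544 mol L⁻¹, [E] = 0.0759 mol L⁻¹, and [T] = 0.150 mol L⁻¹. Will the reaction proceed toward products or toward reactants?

to the right

(PQ₂ is a pure liquid — omitted from Qc.)
Qc = [M]²·[J]² / ([T]·[DE₂]·[E]) = (0.544)²·(9.04×10⁻⁴)² / ((0.150)·(0.0119)·(0.0759)) = 0.00179
Qc = 0.00179 < Kc = 0.0173, so the forward reaction proceeds.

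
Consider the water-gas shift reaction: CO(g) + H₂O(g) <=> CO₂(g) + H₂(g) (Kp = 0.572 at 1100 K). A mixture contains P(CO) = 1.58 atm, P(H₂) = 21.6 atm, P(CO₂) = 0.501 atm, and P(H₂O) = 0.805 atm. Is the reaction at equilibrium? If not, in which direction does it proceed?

reverse (toward reactants)

Qp = P(CO₂)·P(H₂) / (P(CO)·P(H₂O)) = (0.501)·(21.6) / ((1.58)·(0.805)) = 8.51
Qp = 8.51 > Kp = 0.572, so the reverse reaction proceeds.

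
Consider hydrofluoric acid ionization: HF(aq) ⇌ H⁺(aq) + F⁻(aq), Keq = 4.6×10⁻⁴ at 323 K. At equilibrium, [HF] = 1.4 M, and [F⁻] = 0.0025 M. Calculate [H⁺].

At equilibrium, Keq = [H⁺]·[F⁻] / [HF] = 4.6×10⁻⁴.
([H⁺])·(0.0025) / (1.4) = 4.6×10⁻⁴
[H⁺] = 0.258 = 0.26 M

[H⁺] = 0.26 M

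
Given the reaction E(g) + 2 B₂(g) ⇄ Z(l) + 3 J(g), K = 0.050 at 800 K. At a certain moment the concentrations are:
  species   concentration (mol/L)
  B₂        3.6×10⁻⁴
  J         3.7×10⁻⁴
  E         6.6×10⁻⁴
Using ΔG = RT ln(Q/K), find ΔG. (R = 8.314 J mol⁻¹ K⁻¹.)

ΔG = 16.4 kJ/mol

(Z is a pure liquid — omitted from Q.)
Q = [J]³ / ([E]·[B₂]²) = (3.7×10⁻⁴)³ / ((6.6×10⁻⁴)·(3.6×10⁻⁴)²) = 0.592
ΔG = RT ln(Q/K) = (8.314 J mol⁻¹ K⁻¹)(800 K) × ln(0.592/0.050)
   = (6.651 kJ/mol)(2.471) = 16.4 kJ/mol
ΔG > 0, so the forward reaction is non-spontaneous (proceeds in reverse).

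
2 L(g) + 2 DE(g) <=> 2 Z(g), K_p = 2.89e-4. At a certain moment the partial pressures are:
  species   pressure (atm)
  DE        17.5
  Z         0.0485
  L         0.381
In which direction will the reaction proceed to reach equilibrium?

toward products

Q_p = P(Z)² / (P(L)²·P(DE)²) = (0.0485)² / ((0.381)²·(17.5)²) = 5.29e-5
Q_p = 5.29e-5 < K_p = 2.89e-4, so the forward reaction proceeds.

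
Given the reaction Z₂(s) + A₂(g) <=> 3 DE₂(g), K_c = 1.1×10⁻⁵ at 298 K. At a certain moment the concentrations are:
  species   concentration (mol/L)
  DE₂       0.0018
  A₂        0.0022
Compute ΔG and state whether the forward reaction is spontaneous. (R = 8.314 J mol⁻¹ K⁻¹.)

(Z₂ is a pure solid — omitted from Q_c.)
Q_c = [DE₂]³ / [A₂] = (0.0018)³ / (0.0022) = 2.65×10⁻⁶
ΔG = RT ln(Q_c/K_c) = (8.314 J mol⁻¹ K⁻¹)(298 K) × ln(2.65×10⁻⁶/1.1×10⁻⁵)
   = (2.478 kJ/mol)(-1.423) = -3.53 kJ/mol
ΔG < 0, so the forward reaction is spontaneous (proceeds forward).

ΔG = -3.53 kJ/mol; the forward reaction is spontaneous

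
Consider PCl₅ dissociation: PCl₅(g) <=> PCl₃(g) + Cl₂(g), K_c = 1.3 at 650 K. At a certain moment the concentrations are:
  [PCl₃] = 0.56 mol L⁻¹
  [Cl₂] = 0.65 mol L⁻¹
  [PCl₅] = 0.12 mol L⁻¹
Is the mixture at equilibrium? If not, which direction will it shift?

Q_c = [PCl₃]·[Cl₂] / [PCl₅] = (0.56)·(0.65) / (0.12) = 3.0
Q_c = 3.0 > K_c = 1.3: net reverse reaction.

no; Q > K, reaction proceeds in reverse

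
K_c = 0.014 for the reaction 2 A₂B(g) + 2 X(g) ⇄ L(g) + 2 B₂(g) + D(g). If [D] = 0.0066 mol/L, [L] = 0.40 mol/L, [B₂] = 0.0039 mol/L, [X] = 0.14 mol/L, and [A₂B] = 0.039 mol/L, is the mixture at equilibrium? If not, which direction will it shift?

Q_c = [L]·[B₂]²·[D] / ([A₂B]²·[X]²) = (0.40)·(0.0039)²·(0.0066) / ((0.039)²·(0.14)²) = 0.0013
Q_c = 0.0013 < K_c = 0.014: net forward reaction.

no; Q < K, reaction proceeds forward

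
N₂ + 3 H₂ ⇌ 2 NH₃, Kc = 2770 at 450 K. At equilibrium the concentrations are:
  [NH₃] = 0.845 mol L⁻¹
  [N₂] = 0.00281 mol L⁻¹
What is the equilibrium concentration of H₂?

[H₂] = 0.451 mol L⁻¹

At equilibrium, Kc = [NH₃]² / ([N₂]·[H₂]³) = 2770.
(0.845)² / ((0.00281)·([H₂])³) = 2770
[H₂]³ = 0.0917 ⇒ [H₂] = 0.451 mol L⁻¹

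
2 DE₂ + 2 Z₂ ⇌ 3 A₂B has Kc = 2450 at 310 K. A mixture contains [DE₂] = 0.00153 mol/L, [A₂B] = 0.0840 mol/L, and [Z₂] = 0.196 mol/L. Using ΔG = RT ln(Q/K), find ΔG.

Qc = [A₂B]³ / ([DE₂]²·[Z₂]²) = (0.0840)³ / ((0.00153)²·(0.196)²) = 6590
ΔG = RT ln(Qc/Kc) = (8.314 J mol⁻¹ K⁻¹)(310 K) × ln(6590/2450)
   = (2.577 kJ/mol)(0.9895) = 2.55 kJ/mol
ΔG > 0, so the forward reaction is non-spontaneous (proceeds in reverse).

ΔG = 2.55 kJ/mol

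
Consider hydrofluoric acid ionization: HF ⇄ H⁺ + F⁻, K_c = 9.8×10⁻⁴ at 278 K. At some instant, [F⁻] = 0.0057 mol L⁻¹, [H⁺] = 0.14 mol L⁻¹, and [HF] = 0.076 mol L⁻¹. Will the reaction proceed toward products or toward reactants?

Q_c = [H⁺]·[F⁻] / [HF] = (0.14)·(0.0057) / (0.076) = 0.011
Q_c = 0.011 > K_c = 9.8×10⁻⁴, so the reverse reaction proceeds.

in the reverse direction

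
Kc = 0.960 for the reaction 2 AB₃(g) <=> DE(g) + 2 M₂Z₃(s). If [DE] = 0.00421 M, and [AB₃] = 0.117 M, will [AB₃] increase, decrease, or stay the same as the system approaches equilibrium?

(M₂Z₃ is a pure solid — omitted from Qc.)
Qc = [DE] / [AB₃]² = (0.00421) / (0.117)² = 0.308
Qc = 0.308 < Kc = 0.960: net forward reaction.
AB₃ is a reactant, so it decreases.

decrease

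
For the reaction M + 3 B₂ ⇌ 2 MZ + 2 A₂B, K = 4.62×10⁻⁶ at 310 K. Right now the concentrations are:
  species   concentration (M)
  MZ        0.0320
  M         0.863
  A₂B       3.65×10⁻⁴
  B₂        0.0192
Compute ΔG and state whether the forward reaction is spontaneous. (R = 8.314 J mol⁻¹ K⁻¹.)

Q = [MZ]²·[A₂B]² / ([M]·[B₂]³) = (0.0320)²·(3.65×10⁻⁴)² / ((0.863)·(0.0192)³) = 2.23×10⁻⁵
ΔG = RT ln(Q/K) = (8.314 J mol⁻¹ K⁻¹)(310 K) × ln(2.23×10⁻⁵/4.62×10⁻⁶)
   = (2.577 kJ/mol)(1.574) = 4.06 kJ/mol
ΔG > 0, so the forward reaction is non-spontaneous (proceeds in reverse).

ΔG = 4.06 kJ/mol; the forward reaction is non-spontaneous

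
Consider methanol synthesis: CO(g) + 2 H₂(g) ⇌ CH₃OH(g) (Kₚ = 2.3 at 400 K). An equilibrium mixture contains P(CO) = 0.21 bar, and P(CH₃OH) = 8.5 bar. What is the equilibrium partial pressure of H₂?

P(H₂) = 4.2 bar

At equilibrium, Kₚ = P(CH₃OH) / (P(CO)·P(H₂)²) = 2.3.
(8.5) / ((0.21)·(P(H₂))²) = 2.3
P(H₂)² = 17.6 ⇒ P(H₂) = 4.2 bar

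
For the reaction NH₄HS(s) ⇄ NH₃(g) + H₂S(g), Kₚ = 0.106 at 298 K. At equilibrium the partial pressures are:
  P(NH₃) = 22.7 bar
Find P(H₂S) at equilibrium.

P(H₂S) = 0.00467 bar

(NH₄HS is a pure solid — omitted from Kₚ.)
At equilibrium, Kₚ = P(NH₃)·P(H₂S) = 0.106.
(22.7)·(P(H₂S)) = 0.106
P(H₂S) = 0.00467 bar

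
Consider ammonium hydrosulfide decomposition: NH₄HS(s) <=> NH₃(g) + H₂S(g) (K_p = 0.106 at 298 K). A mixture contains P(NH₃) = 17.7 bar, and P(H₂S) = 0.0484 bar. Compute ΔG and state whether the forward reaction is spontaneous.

(NH₄HS is a pure solid — omitted from Q_p.)
Q_p = P(NH₃)·P(H₂S) = (17.7)·(0.0484) = 0.857
ΔG = RT ln(Q_p/K_p) = (8.314 J mol⁻¹ K⁻¹)(298 K) × ln(0.857/0.106)
   = (2.478 kJ/mol)(2.090) = 5.18 kJ/mol
ΔG > 0, so the forward reaction is non-spontaneous (proceeds in reverse).

ΔG = 5.18 kJ/mol; the forward reaction is non-spontaneous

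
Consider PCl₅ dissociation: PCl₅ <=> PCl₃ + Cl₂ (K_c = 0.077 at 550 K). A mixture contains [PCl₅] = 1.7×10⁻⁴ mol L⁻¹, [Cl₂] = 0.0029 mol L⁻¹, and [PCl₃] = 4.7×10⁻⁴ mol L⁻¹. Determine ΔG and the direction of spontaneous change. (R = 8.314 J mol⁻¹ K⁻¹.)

ΔG = -10.3 kJ/mol; the forward reaction is spontaneous

Q_c = [PCl₃]·[Cl₂] / [PCl₅] = (4.7×10⁻⁴)·(0.0029) / (1.7×10⁻⁴) = 0.00802
ΔG = RT ln(Q_c/K_c) = (8.314 J mol⁻¹ K⁻¹)(550 K) × ln(0.00802/0.077)
   = (4.573 kJ/mol)(-2.262) = -10.3 kJ/mol
ΔG < 0, so the forward reaction is spontaneous (proceeds forward).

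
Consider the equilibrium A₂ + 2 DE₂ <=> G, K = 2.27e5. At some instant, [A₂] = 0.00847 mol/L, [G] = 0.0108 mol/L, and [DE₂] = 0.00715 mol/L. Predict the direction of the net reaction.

to the right

Q = [G] / ([A₂]·[DE₂]²) = (0.0108) / ((0.00847)·(0.00715)²) = 24900
Q = 24900 < K = 2.27e5, so the forward reaction proceeds.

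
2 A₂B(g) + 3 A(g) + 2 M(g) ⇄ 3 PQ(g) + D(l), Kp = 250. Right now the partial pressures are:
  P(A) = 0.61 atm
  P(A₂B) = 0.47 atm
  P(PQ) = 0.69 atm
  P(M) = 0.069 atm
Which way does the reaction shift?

in the reverse direction

(D is a pure liquid — omitted from Qp.)
Qp = P(PQ)³ / (P(A₂B)²·P(A)³·P(M)²) = (0.69)³ / ((0.47)²·(0.61)³·(0.069)²) = 1400
Qp = 1400 > Kp = 250, so the reverse reaction proceeds.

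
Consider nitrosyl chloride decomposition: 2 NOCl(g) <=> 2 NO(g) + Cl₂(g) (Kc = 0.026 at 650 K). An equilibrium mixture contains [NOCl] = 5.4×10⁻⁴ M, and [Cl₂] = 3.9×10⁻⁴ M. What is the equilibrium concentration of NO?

At equilibrium, Kc = [NO]²·[Cl₂] / [NOCl]² = 0.026.
([NO])²·(3.9×10⁻⁴) / (5.4×10⁻⁴)² = 0.026
[NO]² = 1.94×10⁻⁵ ⇒ [NO] = 0.0044 M

[NO] = 0.0044 M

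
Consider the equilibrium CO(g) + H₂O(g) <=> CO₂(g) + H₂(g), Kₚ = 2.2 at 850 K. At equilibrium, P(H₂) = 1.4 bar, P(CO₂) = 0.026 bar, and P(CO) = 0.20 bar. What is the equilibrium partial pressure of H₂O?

P(H₂O) = 0.083 bar

At equilibrium, Kₚ = P(CO₂)·P(H₂) / (P(CO)·P(H₂O)) = 2.2.
(0.026)·(1.4) / ((0.20)·(P(H₂O))) = 2.2
P(H₂O) = 0.0827 = 0.083 bar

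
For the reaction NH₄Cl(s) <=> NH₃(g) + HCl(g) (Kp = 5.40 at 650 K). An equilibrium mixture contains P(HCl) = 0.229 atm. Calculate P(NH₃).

(NH₄Cl is a pure solid — omitted from Kp.)
At equilibrium, Kp = P(NH₃)·P(HCl) = 5.40.
(P(NH₃))·(0.229) = 5.40
P(NH₃) = 23.6 atm

P(NH₃) = 23.6 atm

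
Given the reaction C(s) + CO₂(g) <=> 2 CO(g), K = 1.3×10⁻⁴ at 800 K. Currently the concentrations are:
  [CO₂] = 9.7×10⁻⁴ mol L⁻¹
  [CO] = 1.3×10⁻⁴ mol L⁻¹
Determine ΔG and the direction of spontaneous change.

ΔG = -13.4 kJ/mol; the forward reaction is spontaneous

(C is a pure solid — omitted from Q.)
Q = [CO]² / [CO₂] = (1.3×10⁻⁴)² / (9.7×10⁻⁴) = 1.74×10⁻⁵
ΔG = RT ln(Q/K) = (8.314 J mol⁻¹ K⁻¹)(800 K) × ln(1.74×10⁻⁵/1.3×10⁻⁴)
   = (6.651 kJ/mol)(-2.011) = -13.4 kJ/mol
ΔG < 0, so the forward reaction is spontaneous (proceeds forward).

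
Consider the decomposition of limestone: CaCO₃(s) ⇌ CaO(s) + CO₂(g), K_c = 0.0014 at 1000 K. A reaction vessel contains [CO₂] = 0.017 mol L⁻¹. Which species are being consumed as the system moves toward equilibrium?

(CaCO₃, CaO are pure solids — omitted from Q_c.)
Q_c = [CO₂] = 0.017
Q_c = 0.017 > K_c = 0.0014: net reverse reaction.

CaO, CO₂ (products)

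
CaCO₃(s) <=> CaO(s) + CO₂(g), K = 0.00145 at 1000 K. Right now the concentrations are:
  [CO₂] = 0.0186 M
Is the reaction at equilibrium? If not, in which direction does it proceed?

in the reverse direction

(CaCO₃, CaO are pure solids — omitted from Q.)
Q = [CO₂] = 0.0186
Q = 0.0186 > K = 0.00145, so the reverse reaction proceeds.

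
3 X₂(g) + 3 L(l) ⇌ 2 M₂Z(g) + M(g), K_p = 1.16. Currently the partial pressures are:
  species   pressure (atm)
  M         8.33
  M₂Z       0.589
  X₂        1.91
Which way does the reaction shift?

toward products

(L is a pure liquid — omitted from Q_p.)
Q_p = P(M₂Z)²·P(M) / P(X₂)³ = (0.589)²·(8.33) / (1.91)³ = 0.415
Q_p = 0.415 < K_p = 1.16, so the forward reaction proceeds.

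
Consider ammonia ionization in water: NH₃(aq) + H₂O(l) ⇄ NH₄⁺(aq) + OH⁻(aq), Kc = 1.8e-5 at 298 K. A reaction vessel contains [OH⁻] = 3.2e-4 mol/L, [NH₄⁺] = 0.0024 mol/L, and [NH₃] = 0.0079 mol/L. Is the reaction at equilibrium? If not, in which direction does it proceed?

toward reactants

(H₂O is a pure liquid — omitted from Qc.)
Qc = [NH₄⁺]·[OH⁻] / [NH₃] = (0.0024)·(3.2e-4) / (0.0079) = 9.7e-5
Qc = 9.7e-5 > Kc = 1.8e-5, so the reverse reaction proceeds.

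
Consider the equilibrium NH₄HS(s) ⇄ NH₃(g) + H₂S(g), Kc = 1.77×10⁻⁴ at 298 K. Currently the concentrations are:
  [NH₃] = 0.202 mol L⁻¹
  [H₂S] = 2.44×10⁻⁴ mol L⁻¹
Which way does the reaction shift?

to the right

(NH₄HS is a pure solid — omitted from Qc.)
Qc = [NH₃]·[H₂S] = (0.202)·(2.44×10⁻⁴) = 4.93×10⁻⁵
Qc = 4.93×10⁻⁵ < Kc = 1.77×10⁻⁴, so the forward reaction proceeds.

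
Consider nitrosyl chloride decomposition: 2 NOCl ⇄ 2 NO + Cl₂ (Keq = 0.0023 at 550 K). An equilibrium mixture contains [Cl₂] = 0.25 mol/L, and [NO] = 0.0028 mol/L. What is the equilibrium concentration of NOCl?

At equilibrium, Keq = [NO]²·[Cl₂] / [NOCl]² = 0.0023.
(0.0028)²·(0.25) / ([NOCl])² = 0.0023
[NOCl]² = 8.52e-4 ⇒ [NOCl] = 0.029 mol/L

[NOCl] = 0.029 mol/L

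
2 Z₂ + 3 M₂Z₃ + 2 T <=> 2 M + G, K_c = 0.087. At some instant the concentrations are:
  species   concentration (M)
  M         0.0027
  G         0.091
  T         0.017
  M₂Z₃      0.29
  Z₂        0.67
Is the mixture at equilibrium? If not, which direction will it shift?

no; Q > K, reaction proceeds in reverse

Q_c = [M]²·[G] / ([Z₂]²·[M₂Z₃]³·[T]²) = (0.0027)²·(0.091) / ((0.67)²·(0.29)³·(0.017)²) = 0.21
Q_c = 0.21 > K_c = 0.087: net reverse reaction.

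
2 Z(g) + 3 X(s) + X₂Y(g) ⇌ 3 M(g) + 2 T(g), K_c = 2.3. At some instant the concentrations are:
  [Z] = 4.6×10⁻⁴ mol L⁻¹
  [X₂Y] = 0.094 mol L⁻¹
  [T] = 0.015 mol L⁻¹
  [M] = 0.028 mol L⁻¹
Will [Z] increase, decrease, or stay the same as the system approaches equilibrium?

decrease

(X is a pure solid — omitted from Q_c.)
Q_c = [M]³·[T]² / ([Z]²·[X₂Y]) = (0.028)³·(0.015)² / ((4.6×10⁻⁴)²·(0.094)) = 0.25
Q_c = 0.25 < K_c = 2.3: net forward reaction.
Z is a reactant, so it decreases.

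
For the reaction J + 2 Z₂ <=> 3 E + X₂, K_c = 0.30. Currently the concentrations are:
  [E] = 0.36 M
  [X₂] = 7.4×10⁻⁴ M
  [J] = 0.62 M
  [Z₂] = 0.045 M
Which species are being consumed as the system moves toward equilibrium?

J, Z₂ (reactants)

Q_c = [E]³·[X₂] / ([J]·[Z₂]²) = (0.36)³·(7.4×10⁻⁴) / ((0.62)·(0.045)²) = 0.027
Q_c = 0.027 < K_c = 0.30: net forward reaction.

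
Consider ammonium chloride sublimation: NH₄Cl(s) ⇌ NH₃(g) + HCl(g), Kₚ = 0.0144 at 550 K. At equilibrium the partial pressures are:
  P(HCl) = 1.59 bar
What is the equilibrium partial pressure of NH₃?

(NH₄Cl is a pure solid — omitted from Kₚ.)
At equilibrium, Kₚ = P(NH₃)·P(HCl) = 0.0144.
(P(NH₃))·(1.59) = 0.0144
P(NH₃) = 0.00906 bar

P(NH₃) = 0.00906 bar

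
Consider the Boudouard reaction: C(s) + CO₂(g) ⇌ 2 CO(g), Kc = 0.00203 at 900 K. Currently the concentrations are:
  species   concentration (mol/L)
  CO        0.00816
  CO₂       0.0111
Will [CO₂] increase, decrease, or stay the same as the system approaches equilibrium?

increase

(C is a pure solid — omitted from Qc.)
Qc = [CO]² / [CO₂] = (0.00816)² / (0.0111) = 0.00600
Qc = 0.00600 > Kc = 0.00203: net reverse reaction.
CO₂ is a reactant, so it increases.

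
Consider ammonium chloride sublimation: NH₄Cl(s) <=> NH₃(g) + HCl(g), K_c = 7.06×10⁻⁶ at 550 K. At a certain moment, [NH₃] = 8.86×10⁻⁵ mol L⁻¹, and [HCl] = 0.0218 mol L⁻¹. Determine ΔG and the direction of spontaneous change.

ΔG = -5.93 kJ/mol; the forward reaction is spontaneous

(NH₄Cl is a pure solid — omitted from Q_c.)
Q_c = [NH₃]·[HCl] = (8.86×10⁻⁵)·(0.0218) = 1.93×10⁻⁶
ΔG = RT ln(Q_c/K_c) = (8.314 J mol⁻¹ K⁻¹)(550 K) × ln(1.93×10⁻⁶/7.06×10⁻⁶)
   = (4.573 kJ/mol)(-1.297) = -5.93 kJ/mol
ΔG < 0, so the forward reaction is spontaneous (proceeds forward).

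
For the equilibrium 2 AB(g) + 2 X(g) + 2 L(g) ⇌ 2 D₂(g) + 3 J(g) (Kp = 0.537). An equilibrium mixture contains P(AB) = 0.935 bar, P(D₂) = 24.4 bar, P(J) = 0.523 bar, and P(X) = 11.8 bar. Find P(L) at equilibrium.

At equilibrium, Kp = P(D₂)²·P(J)³ / (P(AB)²·P(X)²·P(L)²) = 0.537.
(24.4)²·(0.523)³ / ((0.935)²·(11.8)²·(P(L))²) = 0.537
P(L)² = 1.30 ⇒ P(L) = 1.14 bar

P(L) = 1.14 bar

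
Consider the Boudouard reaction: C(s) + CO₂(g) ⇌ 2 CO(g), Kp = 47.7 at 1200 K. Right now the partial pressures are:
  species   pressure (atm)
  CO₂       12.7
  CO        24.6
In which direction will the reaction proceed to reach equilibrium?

(C is a pure solid — omitted from Qp.)
Qp = P(CO)² / P(CO₂) = (24.6)² / (12.7) = 47.7
Qp = 47.7 = Kp, so the system is already at equilibrium.

no net change (already at equilibrium)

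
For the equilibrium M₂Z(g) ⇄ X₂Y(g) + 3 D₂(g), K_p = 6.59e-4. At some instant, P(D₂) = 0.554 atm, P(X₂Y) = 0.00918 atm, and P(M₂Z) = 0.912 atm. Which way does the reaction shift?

Q_p = P(X₂Y)·P(D₂)³ / P(M₂Z) = (0.00918)·(0.554)³ / (0.912) = 0.00171
Q_p = 0.00171 > K_p = 6.59e-4, so the reverse reaction proceeds.

to the left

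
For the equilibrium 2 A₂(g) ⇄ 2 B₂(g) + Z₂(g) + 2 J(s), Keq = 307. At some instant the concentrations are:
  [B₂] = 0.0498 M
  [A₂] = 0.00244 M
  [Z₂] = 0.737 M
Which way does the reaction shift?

(J is a pure solid — omitted from Q.)
Q = [B₂]²·[Z₂] / [A₂]² = (0.0498)²·(0.737) / (0.00244)² = 307
Q = 307 = Keq, so the system is already at equilibrium.

neither direction; the system is at equilibrium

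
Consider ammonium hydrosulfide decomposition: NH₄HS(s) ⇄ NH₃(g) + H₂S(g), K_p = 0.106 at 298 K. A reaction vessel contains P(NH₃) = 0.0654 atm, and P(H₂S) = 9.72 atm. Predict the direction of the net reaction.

(NH₄HS is a pure solid — omitted from Q_p.)
Q_p = P(NH₃)·P(H₂S) = (0.0654)·(9.72) = 0.636
Q_p = 0.636 > K_p = 0.106, so the reverse reaction proceeds.

to the left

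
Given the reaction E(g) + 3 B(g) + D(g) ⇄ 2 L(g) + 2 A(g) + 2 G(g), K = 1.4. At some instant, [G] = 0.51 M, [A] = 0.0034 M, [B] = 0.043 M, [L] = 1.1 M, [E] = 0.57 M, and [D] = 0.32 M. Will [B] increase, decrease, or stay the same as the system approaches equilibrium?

Q = [L]²·[A]²·[G]² / ([E]·[B]³·[D]) = (1.1)²·(0.0034)²·(0.51)² / ((0.57)·(0.043)³·(0.32)) = 0.25
Q = 0.25 < K = 1.4: net forward reaction.
B is a reactant, so it decreases.

decrease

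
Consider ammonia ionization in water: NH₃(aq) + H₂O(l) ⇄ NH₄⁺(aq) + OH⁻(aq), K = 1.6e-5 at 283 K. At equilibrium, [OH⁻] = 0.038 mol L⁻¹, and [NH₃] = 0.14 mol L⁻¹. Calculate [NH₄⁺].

[NH₄⁺] = 5.9e-5 mol L⁻¹

(H₂O is a pure liquid — omitted from K.)
At equilibrium, K = [NH₄⁺]·[OH⁻] / [NH₃] = 1.6e-5.
([NH₄⁺])·(0.038) / (0.14) = 1.6e-5
[NH₄⁺] = 5.89e-5 = 5.9e-5 mol L⁻¹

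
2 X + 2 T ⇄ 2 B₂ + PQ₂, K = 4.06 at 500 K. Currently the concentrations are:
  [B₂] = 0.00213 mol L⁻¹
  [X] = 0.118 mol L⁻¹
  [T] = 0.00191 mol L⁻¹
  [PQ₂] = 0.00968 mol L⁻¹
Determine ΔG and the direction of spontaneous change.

ΔG = -6.43 kJ/mol; the forward reaction is spontaneous

Q = [B₂]²·[PQ₂] / ([X]²·[T]²) = (0.00213)²·(0.00968) / ((0.118)²·(0.00191)²) = 0.865
ΔG = RT ln(Q/K) = (8.314 J mol⁻¹ K⁻¹)(500 K) × ln(0.865/4.06)
   = (4.157 kJ/mol)(-1.546) = -6.43 kJ/mol
ΔG < 0, so the forward reaction is spontaneous (proceeds forward).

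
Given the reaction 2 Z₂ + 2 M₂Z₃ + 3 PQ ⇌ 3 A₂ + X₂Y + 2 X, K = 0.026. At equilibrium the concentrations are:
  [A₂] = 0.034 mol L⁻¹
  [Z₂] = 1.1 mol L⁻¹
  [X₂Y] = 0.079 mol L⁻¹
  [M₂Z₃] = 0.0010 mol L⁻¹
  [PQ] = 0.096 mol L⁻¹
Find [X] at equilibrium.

[X] = 0.0030 mol L⁻¹

At equilibrium, K = [A₂]³·[X₂Y]·[X]² / ([Z₂]²·[M₂Z₃]²·[PQ]³) = 0.026.
(0.034)³·(0.079)·([X])² / ((1.1)²·(0.0010)²·(0.096)³) = 0.026
[X]² = 8.96×10⁻⁶ ⇒ [X] = 0.0030 mol L⁻¹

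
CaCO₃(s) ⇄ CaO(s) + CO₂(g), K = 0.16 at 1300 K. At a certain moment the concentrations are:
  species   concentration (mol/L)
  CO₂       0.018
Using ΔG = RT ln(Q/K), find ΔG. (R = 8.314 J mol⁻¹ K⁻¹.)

(CaCO₃, CaO are pure solids — omitted from Q.)
Q = [CO₂] = 0.0180
ΔG = RT ln(Q/K) = (8.314 J mol⁻¹ K⁻¹)(1300 K) × ln(0.0180/0.16)
   = (10.81 kJ/mol)(-2.185) = -23.6 kJ/mol
ΔG < 0, so the forward reaction is spontaneous (proceeds forward).

ΔG = -23.6 kJ/mol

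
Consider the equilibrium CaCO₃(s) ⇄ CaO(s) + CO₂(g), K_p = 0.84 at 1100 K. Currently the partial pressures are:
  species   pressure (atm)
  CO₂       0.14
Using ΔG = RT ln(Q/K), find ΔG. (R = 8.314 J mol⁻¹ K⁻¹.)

(CaCO₃, CaO are pure solids — omitted from Q_p.)
Q_p = P(CO₂) = 0.140
ΔG = RT ln(Q_p/K_p) = (8.314 J mol⁻¹ K⁻¹)(1100 K) × ln(0.140/0.84)
   = (9.145 kJ/mol)(-1.792) = -16.4 kJ/mol
ΔG < 0, so the forward reaction is spontaneous (proceeds forward).

ΔG = -16.4 kJ/mol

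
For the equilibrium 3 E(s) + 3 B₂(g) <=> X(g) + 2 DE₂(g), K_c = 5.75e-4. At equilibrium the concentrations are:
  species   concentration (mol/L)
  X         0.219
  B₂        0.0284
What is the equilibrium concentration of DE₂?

(E is a pure solid — omitted from K_c.)
At equilibrium, K_c = [X]·[DE₂]² / [B₂]³ = 5.75e-4.
(0.219)·([DE₂])² / (0.0284)³ = 5.75e-4
[DE₂]² = 6.01e-8 ⇒ [DE₂] = 2.45e-4 mol/L

[DE₂] = 2.45e-4 mol/L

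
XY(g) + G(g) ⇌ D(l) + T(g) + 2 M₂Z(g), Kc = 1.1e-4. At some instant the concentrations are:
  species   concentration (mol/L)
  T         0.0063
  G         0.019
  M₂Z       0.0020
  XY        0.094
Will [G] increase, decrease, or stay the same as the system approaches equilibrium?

(D is a pure liquid — omitted from Qc.)
Qc = [T]·[M₂Z]² / ([XY]·[G]) = (0.0063)·(0.0020)² / ((0.094)·(0.019)) = 1.4e-5
Qc = 1.4e-5 < Kc = 1.1e-4: net forward reaction.
G is a reactant, so it decreases.

decrease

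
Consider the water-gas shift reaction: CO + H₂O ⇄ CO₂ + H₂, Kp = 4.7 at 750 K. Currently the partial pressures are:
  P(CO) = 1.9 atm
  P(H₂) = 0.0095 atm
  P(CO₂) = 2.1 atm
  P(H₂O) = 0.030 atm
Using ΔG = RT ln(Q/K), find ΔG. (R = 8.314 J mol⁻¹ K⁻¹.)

ΔG = -16.2 kJ/mol

Qp = P(CO₂)·P(H₂) / (P(CO)·P(H₂O)) = (2.1)·(0.0095) / ((1.9)·(0.030)) = 0.350
ΔG = RT ln(Qp/Kp) = (8.314 J mol⁻¹ K⁻¹)(750 K) × ln(0.350/4.7)
   = (6.236 kJ/mol)(-2.597) = -16.2 kJ/mol
ΔG < 0, so the forward reaction is spontaneous (proceeds forward).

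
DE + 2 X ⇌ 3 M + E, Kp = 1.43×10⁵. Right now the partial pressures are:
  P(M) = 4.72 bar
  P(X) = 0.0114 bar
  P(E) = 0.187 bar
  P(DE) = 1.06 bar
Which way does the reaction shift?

Qp = P(M)³·P(E) / (P(DE)·P(X)²) = (4.72)³·(0.187) / ((1.06)·(0.0114)²) = 1.43×10⁵
Qp = 1.43×10⁵ = Kp, so the system is already at equilibrium.

at equilibrium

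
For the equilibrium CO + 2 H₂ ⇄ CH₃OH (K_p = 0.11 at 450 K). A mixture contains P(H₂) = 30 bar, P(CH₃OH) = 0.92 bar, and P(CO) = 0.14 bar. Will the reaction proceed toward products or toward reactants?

Q_p = P(CH₃OH) / (P(CO)·P(H₂)²) = (0.92) / ((0.14)·(30)²) = 0.0073
Q_p = 0.0073 < K_p = 0.11, so the forward reaction proceeds.

to the right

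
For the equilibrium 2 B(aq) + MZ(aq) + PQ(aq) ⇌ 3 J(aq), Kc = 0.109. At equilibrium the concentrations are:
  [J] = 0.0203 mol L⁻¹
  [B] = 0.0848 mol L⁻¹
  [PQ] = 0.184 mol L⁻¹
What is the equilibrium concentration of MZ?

At equilibrium, Kc = [J]³ / ([B]²·[MZ]·[PQ]) = 0.109.
(0.0203)³ / ((0.0848)²·([MZ])·(0.184)) = 0.109
[MZ] = 0.0580 mol L⁻¹

[MZ] = 0.0580 mol L⁻¹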